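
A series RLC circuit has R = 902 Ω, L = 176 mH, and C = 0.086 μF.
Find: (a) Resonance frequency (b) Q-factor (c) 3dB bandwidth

Step 1 — Resonance condition Im(Z)=0 gives ω₀ = 1/√(LC).
Step 2 — ω₀ = 1/√(0.176·8.6e-08) = 8128 rad/s.
Step 3 — f₀ = ω₀/(2π) = 1294 Hz.
Step 4 — Series Q: Q = ω₀L/R = 8128·0.176/902 = 1.586.
Step 5 — 3dB bandwidth: Δω = ω₀/Q = 5125 rad/s; BW = Δω/(2π) = 815.7 Hz.

(a) f₀ = 1294 Hz  (b) Q = 1.586  (c) BW = 815.7 Hz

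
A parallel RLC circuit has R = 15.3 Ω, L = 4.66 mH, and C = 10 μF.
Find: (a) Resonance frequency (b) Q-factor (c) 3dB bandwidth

Step 1 — Resonance: ω₀ = 1/√(LC) = 1/√(0.00466·1e-05) = 4632 rad/s.
Step 2 — f₀ = ω₀/(2π) = 737.3 Hz.
Step 3 — Parallel Q: Q = R/(ω₀L) = 15.3/(4632·0.00466) = 0.7088.
Step 4 — Bandwidth: Δω = ω₀/Q = 6536 rad/s; BW = Δω/(2π) = 1040 Hz.

(a) f₀ = 737.3 Hz  (b) Q = 0.7088  (c) BW = 1040 Hz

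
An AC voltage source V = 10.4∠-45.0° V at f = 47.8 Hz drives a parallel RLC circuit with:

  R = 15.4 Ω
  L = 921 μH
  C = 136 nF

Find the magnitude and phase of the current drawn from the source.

Step 1 — Angular frequency: ω = 2π·f = 2π·47.8 = 300.3 rad/s.
Step 2 — Component impedances:
  R: Z = R = 15.4 Ω
  L: Z = jωL = j·300.3·0.000921 = 0 + j0.2766 Ω
  C: Z = 1/(jωC) = -j/(ω·C) = 0 - j2.448e+04 Ω
Step 3 — Parallel combination: 1/Z_total = 1/R + 1/L + 1/C; Z_total = 0.004967 + j0.2765 Ω = 0.2766∠89.0° Ω.
Step 4 — Source phasor: V = 10.4∠-45.0° V = 7.354 - j7.354 V.
Step 5 — Ohm's law: I = V / Z_total = (7.354 - j7.354) / (0.004967 + j0.2765) = -26.11 - j27.06 A.
Step 6 — Convert to polar: |I| = 37.6 A, ∠I = -134.0°.

I = 37.6∠-134.0° A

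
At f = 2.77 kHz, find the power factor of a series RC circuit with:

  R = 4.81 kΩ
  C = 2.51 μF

Step 1 — Angular frequency: ω = 2π·f = 2π·2770 = 1.74e+04 rad/s.
Step 2 — Component impedances:
  R: Z = R = 4810 Ω
  C: Z = 1/(jωC) = -j/(ω·C) = 0 - j22.89 Ω
Step 3 — Series combination: Z_total = R + C = 4810 - j22.89 Ω = 4810∠-0.3° Ω.
Step 4 — Power factor: PF = cos(φ) = Re(Z)/|Z| = 4810/4810 = 1.
Step 5 — Type: Im(Z) = -22.89 ⇒ leading (phase φ = -0.3°).

PF = 1 (leading, φ = -0.3°)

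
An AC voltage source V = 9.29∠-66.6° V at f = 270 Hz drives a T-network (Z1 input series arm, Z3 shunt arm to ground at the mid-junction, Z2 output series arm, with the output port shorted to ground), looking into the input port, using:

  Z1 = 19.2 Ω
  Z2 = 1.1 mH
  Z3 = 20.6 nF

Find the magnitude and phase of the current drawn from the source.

Step 1 — Angular frequency: ω = 2π·f = 2π·270 = 1696 rad/s.
Step 2 — Component impedances:
  Z1: Z = R = 19.2 Ω
  Z2: Z = jωL = j·1696·0.0011 = 0 + j1.866 Ω
  Z3: Z = 1/(jωC) = -j/(ω·C) = 0 - j2.861e+04 Ω
Step 3 — With the output port shorted to ground, the output series arm Z2 runs from the junction to ground; the shunt arm Z3 also runs from the junction to ground. They appear in parallel: Z3 || Z2 = 0 + j1.866 Ω.
Step 4 — Series with input arm Z1: Z_in = Z1 + (Z3 || Z2) = 19.2 + j1.866 Ω = 19.29∠5.6° Ω.
Step 5 — Source phasor: V = 9.29∠-66.6° V = 3.69 - j8.526 V.
Step 6 — Ohm's law: I = V / Z_total = (3.69 - j8.526) / (19.2 + j1.866) = 0.1476 - j0.4584 A.
Step 7 — Convert to polar: |I| = 0.4816 A, ∠I = -72.2°.

I = 0.4816∠-72.2° A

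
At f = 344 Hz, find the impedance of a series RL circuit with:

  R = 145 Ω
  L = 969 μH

Step 1 — Angular frequency: ω = 2π·f = 2π·344 = 2161 rad/s.
Step 2 — Component impedances:
  R: Z = R = 145 Ω
  L: Z = jωL = j·2161·0.000969 = 0 + j2.094 Ω
Step 3 — Series combination: Z_total = R + L = 145 + j2.094 Ω = 145∠0.8° Ω.

Z = 145 + j2.094 Ω = 145∠0.8° Ω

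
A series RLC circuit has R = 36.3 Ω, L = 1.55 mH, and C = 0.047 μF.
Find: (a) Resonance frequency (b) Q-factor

Step 1 — Resonance condition Im(Z)=0 gives ω₀ = 1/√(LC).
Step 2 — ω₀ = 1/√(0.00155·4.7e-08) = 1.172e+05 rad/s.
Step 3 — f₀ = ω₀/(2π) = 1.865e+04 Hz.
Step 4 — Series Q: Q = ω₀L/R = 1.172e+05·0.00155/36.3 = 5.003.

(a) f₀ = 1.865e+04 Hz  (b) Q = 5.003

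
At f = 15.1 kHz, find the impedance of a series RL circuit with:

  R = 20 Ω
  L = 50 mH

Step 1 — Angular frequency: ω = 2π·f = 2π·1.51e+04 = 9.488e+04 rad/s.
Step 2 — Component impedances:
  R: Z = R = 20 Ω
  L: Z = jωL = j·9.488e+04·0.05 = 0 + j4744 Ω
Step 3 — Series combination: Z_total = R + L = 20 + j4744 Ω = 4744∠89.8° Ω.

Z = 20 + j4744 Ω = 4744∠89.8° Ω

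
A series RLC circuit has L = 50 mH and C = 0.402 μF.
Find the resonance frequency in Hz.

Step 1 — Resonance condition Im(Z)=0 gives ω₀ = 1/√(LC).
Step 2 — ω₀ = 1/√(0.05·4.02e-07) = 7053 rad/s.
Step 3 — f₀ = ω₀/(2π) = 1123 Hz.

f₀ = 1123 Hz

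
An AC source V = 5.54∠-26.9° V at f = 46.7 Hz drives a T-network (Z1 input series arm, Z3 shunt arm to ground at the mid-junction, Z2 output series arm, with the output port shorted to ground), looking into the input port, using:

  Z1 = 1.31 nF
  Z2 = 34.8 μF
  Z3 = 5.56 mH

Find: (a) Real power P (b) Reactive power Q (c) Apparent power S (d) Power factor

Step 1 — Angular frequency: ω = 2π·f = 2π·46.7 = 293.4 rad/s.
Step 2 — Component impedances:
  Z1: Z = 1/(jωC) = -j/(ω·C) = 0 - j2.602e+06 Ω
  Z2: Z = 1/(jωC) = -j/(ω·C) = 0 - j97.93 Ω
  Z3: Z = jωL = j·293.4·0.00556 = 0 + j1.631 Ω
Step 3 — With the output port shorted to ground, the output series arm Z2 runs from the junction to ground; the shunt arm Z3 also runs from the junction to ground. They appear in parallel: Z3 || Z2 = 0 + j1.659 Ω.
Step 4 — Series with input arm Z1: Z_in = Z1 + (Z3 || Z2) = 0 - j2.602e+06 Ω = 2.602e+06∠-90.0° Ω.
Step 5 — Source phasor: V = 5.54∠-26.9° V = 4.941 - j2.506 V.
Step 6 — Current: I = V / Z = 9.635e-07 + j1.899e-06 A = 2.13e-06∠63.1° A.
Step 7 — Complex power: S = V·I* = 0 - j1.18e-05 VA.
Step 8 — Real power: P = Re(S) = 0 W.
Step 9 — Reactive power: Q = Im(S) = -1.18e-05 VAR.
Step 10 — Apparent power: |S| = 1.18e-05 VA.
Step 11 — Power factor: PF = P/|S| = 0 (leading).

(a) P = 0 W  (b) Q = -1.18e-05 VAR  (c) S = 1.18e-05 VA  (d) PF = 0 (leading)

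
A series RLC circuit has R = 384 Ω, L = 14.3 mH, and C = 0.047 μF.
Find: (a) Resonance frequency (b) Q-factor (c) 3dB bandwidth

Step 1 — Resonance: ω₀ = 1/√(LC) = 1/√(0.0143·4.7e-08) = 3.857e+04 rad/s.
Step 2 — f₀ = ω₀/(2π) = 6139 Hz.
Step 3 — Series Q: Q = ω₀L/R = 3.857e+04·0.0143/384 = 1.436.
Step 4 — Bandwidth: Δω = ω₀/Q = 2.685e+04 rad/s; BW = Δω/(2π) = 4274 Hz.

(a) f₀ = 6139 Hz  (b) Q = 1.436  (c) BW = 4274 Hz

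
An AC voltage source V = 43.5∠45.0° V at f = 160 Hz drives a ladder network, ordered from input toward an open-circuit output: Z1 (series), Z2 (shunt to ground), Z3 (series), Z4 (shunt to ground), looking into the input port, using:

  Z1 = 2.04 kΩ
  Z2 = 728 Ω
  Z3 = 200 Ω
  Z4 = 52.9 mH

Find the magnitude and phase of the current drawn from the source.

Step 1 — Angular frequency: ω = 2π·f = 2π·160 = 1005 rad/s.
Step 2 — Component impedances:
  Z1: Z = R = 2040 Ω
  Z2: Z = R = 728 Ω
  Z3: Z = R = 200 Ω
  Z4: Z = jωL = j·1005·0.0529 = 0 + j53.18 Ω
Step 3 — Ladder network (open output): work backward from the far end, alternating series and parallel combinations. Z_in = 2199 + j32.62 Ω = 2199∠0.8° Ω.
Step 4 — Source phasor: V = 43.5∠45.0° V = 30.76 + j30.76 V.
Step 5 — Ohm's law: I = V / Z_total = (30.76 + j30.76) / (2199 + j32.62) = 0.01419 + j0.01378 A.
Step 6 — Convert to polar: |I| = 0.01978 A, ∠I = 44.2°.

I = 0.01978∠44.2° A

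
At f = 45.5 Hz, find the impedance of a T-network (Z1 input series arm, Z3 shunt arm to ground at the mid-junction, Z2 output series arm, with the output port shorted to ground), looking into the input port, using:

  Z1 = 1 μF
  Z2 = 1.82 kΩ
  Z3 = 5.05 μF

Step 1 — Angular frequency: ω = 2π·f = 2π·45.5 = 285.9 rad/s.
Step 2 — Component impedances:
  Z1: Z = 1/(jωC) = -j/(ω·C) = 0 - j3498 Ω
  Z2: Z = R = 1820 Ω
  Z3: Z = 1/(jωC) = -j/(ω·C) = 0 - j692.7 Ω
Step 3 — With the output port shorted to ground, the output series arm Z2 runs from the junction to ground; the shunt arm Z3 also runs from the junction to ground. They appear in parallel: Z3 || Z2 = 230.3 - j605 Ω.
Step 4 — Series with input arm Z1: Z_in = Z1 + (Z3 || Z2) = 230.3 - j4103 Ω = 4109∠-86.8° Ω.

Z = 230.3 - j4103 Ω = 4109∠-86.8° Ω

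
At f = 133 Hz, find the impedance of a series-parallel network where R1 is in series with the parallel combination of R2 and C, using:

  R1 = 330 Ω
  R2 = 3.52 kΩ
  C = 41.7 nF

Step 1 — Angular frequency: ω = 2π·f = 2π·133 = 835.7 rad/s.
Step 2 — Component impedances:
  R1: Z = R = 330 Ω
  R2: Z = R = 3520 Ω
  C: Z = 1/(jωC) = -j/(ω·C) = 0 - j2.87e+04 Ω
Step 3 — Parallel branch: R2 || C = 1/(1/R2 + 1/C) = 3468 - j425.4 Ω.
Step 4 — Series with R1: Z_total = R1 + (R2 || C) = 3798 - j425.4 Ω = 3822∠-6.4° Ω.

Z = 3798 - j425.4 Ω = 3822∠-6.4° Ω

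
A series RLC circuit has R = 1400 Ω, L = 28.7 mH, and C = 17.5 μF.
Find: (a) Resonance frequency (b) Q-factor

Step 1 — Resonance condition Im(Z)=0 gives ω₀ = 1/√(LC).
Step 2 — ω₀ = 1/√(0.0287·1.75e-05) = 1411 rad/s.
Step 3 — f₀ = ω₀/(2π) = 224.6 Hz.
Step 4 — Series Q: Q = ω₀L/R = 1411·0.0287/1400 = 0.02893.

(a) f₀ = 224.6 Hz  (b) Q = 0.02893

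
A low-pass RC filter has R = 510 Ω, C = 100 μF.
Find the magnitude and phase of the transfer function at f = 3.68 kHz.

Step 1 — Angular frequency: ω = 2π·3680 = 2.312e+04 rad/s.
Step 2 — Transfer function: H(jω) = 1/(1 + jωRC).
Step 3 — Denominator: 1 + jωRC = 1 + j·2.312e+04·510·0.0001 = 1 + j1179.
Step 4 — H = 7.191e-07 - j0.000848.
Step 5 — Magnitude: |H| = 0.000848 (-61.4 dB); phase: φ = -90.0°.

|H| = 0.000848 (-61.4 dB), φ = -90.0°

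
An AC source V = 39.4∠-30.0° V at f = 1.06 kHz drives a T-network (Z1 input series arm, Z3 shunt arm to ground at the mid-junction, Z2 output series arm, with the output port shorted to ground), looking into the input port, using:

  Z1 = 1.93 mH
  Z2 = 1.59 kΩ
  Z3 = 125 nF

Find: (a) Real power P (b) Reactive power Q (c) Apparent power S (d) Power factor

Step 1 — Angular frequency: ω = 2π·f = 2π·1060 = 6660 rad/s.
Step 2 — Component impedances:
  Z1: Z = jωL = j·6660·0.00193 = 0 + j12.85 Ω
  Z2: Z = R = 1590 Ω
  Z3: Z = 1/(jωC) = -j/(ω·C) = 0 - j1201 Ω
Step 3 — With the output port shorted to ground, the output series arm Z2 runs from the junction to ground; the shunt arm Z3 also runs from the junction to ground. They appear in parallel: Z3 || Z2 = 577.7 - j764.7 Ω.
Step 4 — Series with input arm Z1: Z_in = Z1 + (Z3 || Z2) = 577.7 - j751.9 Ω = 948.2∠-52.5° Ω.
Step 5 — Source phasor: V = 39.4∠-30.0° V = 34.12 - j19.7 V.
Step 6 — Current: I = V / Z = 0.0384 + j0.01588 A = 0.04155∠22.5° A.
Step 7 — Complex power: S = V·I* = 0.9975 - j1.298 VA.
Step 8 — Real power: P = Re(S) = 0.9975 W.
Step 9 — Reactive power: Q = Im(S) = -1.298 VAR.
Step 10 — Apparent power: |S| = 1.637 VA.
Step 11 — Power factor: PF = P/|S| = 0.6093 (leading).

(a) P = 0.9975 W  (b) Q = -1.298 VAR  (c) S = 1.637 VA  (d) PF = 0.6093 (leading)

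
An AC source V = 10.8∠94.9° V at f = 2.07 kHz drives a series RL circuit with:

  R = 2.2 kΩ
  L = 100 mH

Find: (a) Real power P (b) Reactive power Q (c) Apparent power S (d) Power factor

Step 1 — Angular frequency: ω = 2π·f = 2π·2070 = 1.301e+04 rad/s.
Step 2 — Component impedances:
  R: Z = R = 2200 Ω
  L: Z = jωL = j·1.301e+04·0.1 = 0 + j1301 Ω
Step 3 — Series combination: Z_total = R + L = 2200 + j1301 Ω = 2556∠30.6° Ω.
Step 4 — Source phasor: V = 10.8∠94.9° V = -0.9225 + j10.76 V.
Step 5 — Current: I = V / Z = 0.001832 + j0.003808 A = 0.004226∠64.3° A.
Step 6 — Complex power: S = V·I* = 0.03929 + j0.02323 VA.
Step 7 — Real power: P = Re(S) = 0.03929 W.
Step 8 — Reactive power: Q = Im(S) = 0.02323 VAR.
Step 9 — Apparent power: |S| = 0.04564 VA.
Step 10 — Power factor: PF = P/|S| = 0.8608 (lagging).

(a) P = 0.03929 W  (b) Q = 0.02323 VAR  (c) S = 0.04564 VA  (d) PF = 0.8608 (lagging)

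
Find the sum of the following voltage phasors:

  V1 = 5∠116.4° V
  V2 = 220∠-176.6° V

Step 1 — Convert each phasor to rectangular form:
  V1 = 5·(cos(116.4°) + j·sin(116.4°)) = -2.223 + j4.479 V
  V2 = 220·(cos(-176.6°) + j·sin(-176.6°)) = -219.6 - j13.05 V
Step 2 — Sum components: V_total = -221.8 - j8.569 V.
Step 3 — Convert to polar: |V_total| = 222 V, ∠V_total = -177.8°.

V_total = 222∠-177.8° V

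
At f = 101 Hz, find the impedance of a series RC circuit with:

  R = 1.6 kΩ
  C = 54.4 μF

Step 1 — Angular frequency: ω = 2π·f = 2π·101 = 634.6 rad/s.
Step 2 — Component impedances:
  R: Z = R = 1600 Ω
  C: Z = 1/(jωC) = -j/(ω·C) = 0 - j28.97 Ω
Step 3 — Series combination: Z_total = R + C = 1600 - j28.97 Ω = 1600∠-1.0° Ω.

Z = 1600 - j28.97 Ω = 1600∠-1.0° Ω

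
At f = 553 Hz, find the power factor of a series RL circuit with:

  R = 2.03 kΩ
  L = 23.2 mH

Step 1 — Angular frequency: ω = 2π·f = 2π·553 = 3475 rad/s.
Step 2 — Component impedances:
  R: Z = R = 2030 Ω
  L: Z = jωL = j·3475·0.0232 = 0 + j80.61 Ω
Step 3 — Series combination: Z_total = R + L = 2030 + j80.61 Ω = 2032∠2.3° Ω.
Step 4 — Power factor: PF = cos(φ) = Re(Z)/|Z| = 2030/2031.6 = 0.9992.
Step 5 — Type: Im(Z) = 80.61 ⇒ lagging (phase φ = 2.3°).

PF = 0.9992 (lagging, φ = 2.3°)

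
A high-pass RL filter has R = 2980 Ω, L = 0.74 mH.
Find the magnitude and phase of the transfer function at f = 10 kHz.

Step 1 — Angular frequency: ω = 2π·1e+04 = 6.283e+04 rad/s.
Step 2 — Transfer function: H(jω) = jωL/(R + jωL).
Step 3 — Numerator jωL = j·46.5; denominator R + jωL = 2980 + j46.5.
Step 4 — H = 0.0002434 + j0.0156.
Step 5 — Magnitude: |H| = 0.0156 (-36.1 dB); phase: φ = 89.1°.

|H| = 0.0156 (-36.1 dB), φ = 89.1°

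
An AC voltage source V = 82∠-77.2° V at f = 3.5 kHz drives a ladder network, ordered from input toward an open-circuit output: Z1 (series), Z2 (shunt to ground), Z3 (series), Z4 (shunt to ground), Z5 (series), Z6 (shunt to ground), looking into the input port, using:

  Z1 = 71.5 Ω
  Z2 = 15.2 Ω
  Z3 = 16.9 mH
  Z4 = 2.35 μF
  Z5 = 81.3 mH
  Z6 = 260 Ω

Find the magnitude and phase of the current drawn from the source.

Step 1 — Angular frequency: ω = 2π·f = 2π·3500 = 2.199e+04 rad/s.
Step 2 — Component impedances:
  Z1: Z = R = 71.5 Ω
  Z2: Z = R = 15.2 Ω
  Z3: Z = jωL = j·2.199e+04·0.0169 = 0 + j371.7 Ω
  Z4: Z = 1/(jωC) = -j/(ω·C) = 0 - j19.35 Ω
  Z5: Z = jωL = j·2.199e+04·0.0813 = 0 + j1788 Ω
  Z6: Z = R = 260 Ω
Step 3 — Ladder network (open output): work backward from the far end, alternating series and parallel combinations. Z_in = 86.67 + j0.655 Ω = 86.67∠0.4° Ω.
Step 4 — Source phasor: V = 82∠-77.2° V = 18.17 - j79.96 V.
Step 5 — Ohm's law: I = V / Z_total = (18.17 - j79.96) / (86.67 + j0.655) = 0.2026 - j0.9241 A.
Step 6 — Convert to polar: |I| = 0.9461 A, ∠I = -77.6°.

I = 0.9461∠-77.6° A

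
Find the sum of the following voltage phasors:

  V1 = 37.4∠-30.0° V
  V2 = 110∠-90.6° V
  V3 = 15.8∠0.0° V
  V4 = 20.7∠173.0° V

Step 1 — Convert each phasor to rectangular form:
  V1 = 37.4·(cos(-30.0°) + j·sin(-30.0°)) = 32.39 - j18.7 V
  V2 = 110·(cos(-90.6°) + j·sin(-90.6°)) = -1.152 - j110 V
  V3 = 15.8·(cos(0.0°) + j·sin(0.0°)) = 15.8 V
  V4 = 20.7·(cos(173.0°) + j·sin(173.0°)) = -20.55 + j2.523 V
Step 2 — Sum components: V_total = 26.49 - j126.2 V.
Step 3 — Convert to polar: |V_total| = 128.9 V, ∠V_total = -78.1°.

V_total = 128.9∠-78.1° V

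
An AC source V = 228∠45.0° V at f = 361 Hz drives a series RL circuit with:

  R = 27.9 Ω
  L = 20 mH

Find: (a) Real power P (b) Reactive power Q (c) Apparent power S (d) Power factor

Step 1 — Angular frequency: ω = 2π·f = 2π·361 = 2268 rad/s.
Step 2 — Component impedances:
  R: Z = R = 27.9 Ω
  L: Z = jωL = j·2268·0.02 = 0 + j45.36 Ω
Step 3 — Series combination: Z_total = R + L = 27.9 + j45.36 Ω = 53.26∠58.4° Ω.
Step 4 — Source phasor: V = 228∠45.0° V = 161.2 + j161.2 V.
Step 5 — Current: I = V / Z = 4.164 - j0.9927 A = 4.281∠-13.4° A.
Step 6 — Complex power: S = V·I* = 511.3 + j831.4 VA.
Step 7 — Real power: P = Re(S) = 511.3 W.
Step 8 — Reactive power: Q = Im(S) = 831.4 VAR.
Step 9 — Apparent power: |S| = 976.1 VA.
Step 10 — Power factor: PF = P/|S| = 0.5239 (lagging).

(a) P = 511.3 W  (b) Q = 831.4 VAR  (c) S = 976.1 VA  (d) PF = 0.5239 (lagging)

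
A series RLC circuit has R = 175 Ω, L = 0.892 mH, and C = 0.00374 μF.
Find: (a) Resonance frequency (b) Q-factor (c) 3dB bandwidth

Step 1 — Resonance: ω₀ = 1/√(LC) = 1/√(0.000892·3.74e-09) = 5.475e+05 rad/s.
Step 2 — f₀ = ω₀/(2π) = 8.714e+04 Hz.
Step 3 — Series Q: Q = ω₀L/R = 5.475e+05·0.000892/175 = 2.791.
Step 4 — Bandwidth: Δω = ω₀/Q = 1.962e+05 rad/s; BW = Δω/(2π) = 3.122e+04 Hz.

(a) f₀ = 8.714e+04 Hz  (b) Q = 2.791  (c) BW = 3.122e+04 Hz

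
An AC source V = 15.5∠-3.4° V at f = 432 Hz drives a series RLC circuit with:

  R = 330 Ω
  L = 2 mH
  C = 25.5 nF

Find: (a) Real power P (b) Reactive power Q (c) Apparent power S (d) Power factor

Step 1 — Angular frequency: ω = 2π·f = 2π·432 = 2714 rad/s.
Step 2 — Component impedances:
  R: Z = R = 330 Ω
  L: Z = jωL = j·2714·0.002 = 0 + j5.429 Ω
  C: Z = 1/(jωC) = -j/(ω·C) = 0 - j1.445e+04 Ω
Step 3 — Series combination: Z_total = R + L + C = 330 - j1.444e+04 Ω = 1.445e+04∠-88.7° Ω.
Step 4 — Source phasor: V = 15.5∠-3.4° V = 15.47 - j0.9192 V.
Step 5 — Current: I = V / Z = 8.808e-05 + j0.001069 A = 0.001073∠85.3° A.
Step 6 — Complex power: S = V·I* = 0.0003799 - j0.01663 VA.
Step 7 — Real power: P = Re(S) = 0.0003799 W.
Step 8 — Reactive power: Q = Im(S) = -0.01663 VAR.
Step 9 — Apparent power: |S| = 0.01663 VA.
Step 10 — Power factor: PF = P/|S| = 0.02284 (leading).

(a) P = 0.0003799 W  (b) Q = -0.01663 VAR  (c) S = 0.01663 VA  (d) PF = 0.02284 (leading)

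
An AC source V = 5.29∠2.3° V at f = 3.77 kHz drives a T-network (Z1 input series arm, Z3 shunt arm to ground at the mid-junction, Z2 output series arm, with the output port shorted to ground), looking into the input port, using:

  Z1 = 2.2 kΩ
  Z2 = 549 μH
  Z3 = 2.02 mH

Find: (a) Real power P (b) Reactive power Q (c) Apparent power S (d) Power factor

Step 1 — Angular frequency: ω = 2π·f = 2π·3770 = 2.369e+04 rad/s.
Step 2 — Component impedances:
  Z1: Z = R = 2200 Ω
  Z2: Z = jωL = j·2.369e+04·0.000549 = 0 + j13 Ω
  Z3: Z = jωL = j·2.369e+04·0.00202 = 0 + j47.85 Ω
Step 3 — With the output port shorted to ground, the output series arm Z2 runs from the junction to ground; the shunt arm Z3 also runs from the junction to ground. They appear in parallel: Z3 || Z2 = 0 + j10.23 Ω.
Step 4 — Series with input arm Z1: Z_in = Z1 + (Z3 || Z2) = 2200 + j10.23 Ω = 2200∠0.3° Ω.
Step 5 — Source phasor: V = 5.29∠2.3° V = 5.286 + j0.2123 V.
Step 6 — Current: I = V / Z = 0.002403 + j8.533e-05 A = 0.002405∠2.0° A.
Step 7 — Complex power: S = V·I* = 0.01272 + j5.912e-05 VA.
Step 8 — Real power: P = Re(S) = 0.01272 W.
Step 9 — Reactive power: Q = Im(S) = 5.912e-05 VAR.
Step 10 — Apparent power: |S| = 0.01272 VA.
Step 11 — Power factor: PF = P/|S| = 1 (lagging).

(a) P = 0.01272 W  (b) Q = 5.912e-05 VAR  (c) S = 0.01272 VA  (d) PF = 1 (lagging)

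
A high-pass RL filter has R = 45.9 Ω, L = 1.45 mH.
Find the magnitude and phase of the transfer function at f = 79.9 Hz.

Step 1 — Angular frequency: ω = 2π·79.9 = 502 rad/s.
Step 2 — Transfer function: H(jω) = jωL/(R + jωL).
Step 3 — Numerator jωL = j·0.7279; denominator R + jωL = 45.9 + j0.7279.
Step 4 — H = 0.0002515 + j0.01586.
Step 5 — Magnitude: |H| = 0.01586 (-36.0 dB); phase: φ = 89.1°.

|H| = 0.01586 (-36.0 dB), φ = 89.1°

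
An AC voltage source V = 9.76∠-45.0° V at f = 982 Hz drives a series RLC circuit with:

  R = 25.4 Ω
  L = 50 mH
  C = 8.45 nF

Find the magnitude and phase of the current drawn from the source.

Step 1 — Angular frequency: ω = 2π·f = 2π·982 = 6170 rad/s.
Step 2 — Component impedances:
  R: Z = R = 25.4 Ω
  L: Z = jωL = j·6170·0.05 = 0 + j308.5 Ω
  C: Z = 1/(jωC) = -j/(ω·C) = 0 - j1.918e+04 Ω
Step 3 — Series combination: Z_total = R + L + C = 25.4 - j1.887e+04 Ω = 1.887e+04∠-89.9° Ω.
Step 4 — Source phasor: V = 9.76∠-45.0° V = 6.901 - j6.901 V.
Step 5 — Ohm's law: I = V / Z_total = (6.901 - j6.901) / (25.4 - j1.887e+04) = 0.0003662 + j0.0003652 A.
Step 6 — Convert to polar: |I| = 0.0005172 A, ∠I = 44.9°.

I = 0.0005172∠44.9° A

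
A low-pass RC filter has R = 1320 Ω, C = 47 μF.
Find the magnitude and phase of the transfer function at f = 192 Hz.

Step 1 — Angular frequency: ω = 2π·192 = 1206 rad/s.
Step 2 — Transfer function: H(jω) = 1/(1 + jωRC).
Step 3 — Denominator: 1 + jωRC = 1 + j·1206·1320·4.7e-05 = 1 + j74.84.
Step 4 — H = 0.0001785 - j0.01336.
Step 5 — Magnitude: |H| = 0.01336 (-37.5 dB); phase: φ = -89.2°.

|H| = 0.01336 (-37.5 dB), φ = -89.2°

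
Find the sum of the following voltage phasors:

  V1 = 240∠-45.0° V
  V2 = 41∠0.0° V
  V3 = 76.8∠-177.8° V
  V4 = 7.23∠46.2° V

Step 1 — Convert each phasor to rectangular form:
  V1 = 240·(cos(-45.0°) + j·sin(-45.0°)) = 169.7 - j169.7 V
  V2 = 41·(cos(0.0°) + j·sin(0.0°)) = 41 V
  V3 = 76.8·(cos(-177.8°) + j·sin(-177.8°)) = -76.74 - j2.948 V
  V4 = 7.23·(cos(46.2°) + j·sin(46.2°)) = 5.004 + j5.218 V
Step 2 — Sum components: V_total = 139 - j167.4 V.
Step 3 — Convert to polar: |V_total| = 217.6 V, ∠V_total = -50.3°.

V_total = 217.6∠-50.3° V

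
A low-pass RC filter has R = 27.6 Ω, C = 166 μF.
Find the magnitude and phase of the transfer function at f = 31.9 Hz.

Step 1 — Angular frequency: ω = 2π·31.9 = 200.4 rad/s.
Step 2 — Transfer function: H(jω) = 1/(1 + jωRC).
Step 3 — Denominator: 1 + jωRC = 1 + j·200.4·27.6·0.000166 = 1 + j0.9183.
Step 4 — H = 0.5425 - j0.4982.
Step 5 — Magnitude: |H| = 0.7366 (-2.7 dB); phase: φ = -42.6°.

|H| = 0.7366 (-2.7 dB), φ = -42.6°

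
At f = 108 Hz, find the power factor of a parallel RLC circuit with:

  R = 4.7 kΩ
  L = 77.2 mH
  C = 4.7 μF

Step 1 — Angular frequency: ω = 2π·f = 2π·108 = 678.6 rad/s.
Step 2 — Component impedances:
  R: Z = R = 4700 Ω
  L: Z = jωL = j·678.6·0.0772 = 0 + j52.39 Ω
  C: Z = 1/(jωC) = -j/(ω·C) = 0 - j313.5 Ω
Step 3 — Parallel combination: 1/Z_total = 1/R + 1/L + 1/C; Z_total = 0.8415 + j62.88 Ω = 62.89∠89.2° Ω.
Step 4 — Power factor: PF = cos(φ) = Re(Z)/|Z| = 0.8415/62.89 = 0.01338.
Step 5 — Type: Im(Z) = 62.88 ⇒ lagging (phase φ = 89.2°).

PF = 0.01338 (lagging, φ = 89.2°)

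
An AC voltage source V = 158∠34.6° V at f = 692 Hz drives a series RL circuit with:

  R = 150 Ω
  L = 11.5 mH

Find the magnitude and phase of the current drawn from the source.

Step 1 — Angular frequency: ω = 2π·f = 2π·692 = 4348 rad/s.
Step 2 — Component impedances:
  R: Z = R = 150 Ω
  L: Z = jωL = j·4348·0.0115 = 0 + j50 Ω
Step 3 — Series combination: Z_total = R + L = 150 + j50 Ω = 158.1∠18.4° Ω.
Step 4 — Source phasor: V = 158∠34.6° V = 130.1 + j89.72 V.
Step 5 — Ohm's law: I = V / Z_total = (130.1 + j89.72) / (150 + j50) = 0.9598 + j0.2782 A.
Step 6 — Convert to polar: |I| = 0.9993 A, ∠I = 16.2°.

I = 0.9993∠16.2° A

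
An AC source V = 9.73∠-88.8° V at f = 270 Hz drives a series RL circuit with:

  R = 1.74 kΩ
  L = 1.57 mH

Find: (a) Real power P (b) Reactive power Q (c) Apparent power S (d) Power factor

Step 1 — Angular frequency: ω = 2π·f = 2π·270 = 1696 rad/s.
Step 2 — Component impedances:
  R: Z = R = 1740 Ω
  L: Z = jωL = j·1696·0.00157 = 0 + j2.663 Ω
Step 3 — Series combination: Z_total = R + L = 1740 + j2.663 Ω = 1740∠0.1° Ω.
Step 4 — Source phasor: V = 9.73∠-88.8° V = 0.2038 - j9.728 V.
Step 5 — Current: I = V / Z = 0.0001086 - j0.005591 A = 0.005592∠-88.9° A.
Step 6 — Complex power: S = V·I* = 0.05441 + j8.329e-05 VA.
Step 7 — Real power: P = Re(S) = 0.05441 W.
Step 8 — Reactive power: Q = Im(S) = 8.329e-05 VAR.
Step 9 — Apparent power: |S| = 0.05441 VA.
Step 10 — Power factor: PF = P/|S| = 1 (lagging).

(a) P = 0.05441 W  (b) Q = 8.329e-05 VAR  (c) S = 0.05441 VA  (d) PF = 1 (lagging)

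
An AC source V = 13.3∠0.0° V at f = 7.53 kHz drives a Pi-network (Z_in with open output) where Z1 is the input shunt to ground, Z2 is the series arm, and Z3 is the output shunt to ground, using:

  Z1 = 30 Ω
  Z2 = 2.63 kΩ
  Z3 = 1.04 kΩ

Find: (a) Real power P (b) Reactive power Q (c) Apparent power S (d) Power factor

Step 1 — Angular frequency: ω = 2π·f = 2π·7530 = 4.731e+04 rad/s.
Step 2 — Component impedances:
  Z1: Z = R = 30 Ω
  Z2: Z = R = 2630 Ω
  Z3: Z = R = 1040 Ω
Step 3 — With open output, the series arm Z2 and the output shunt Z3 appear in series to ground: Z2 + Z3 = 3670 Ω.
Step 4 — Parallel with input shunt Z1: Z_in = Z1 || (Z2 + Z3) = 29.76 Ω = 29.76∠0.0° Ω.
Step 5 — Source phasor: V = 13.3∠0.0° V = 13.3 V.
Step 6 — Current: I = V / Z = 0.447 A = 0.447∠0.0° A.
Step 7 — Complex power: S = V·I* = 5.945 VA.
Step 8 — Real power: P = Re(S) = 5.945 W.
Step 9 — Reactive power: Q = Im(S) = 0 VAR.
Step 10 — Apparent power: |S| = 5.945 VA.
Step 11 — Power factor: PF = P/|S| = 1 (unity).

(a) P = 5.945 W  (b) Q = 0 VAR  (c) S = 5.945 VA  (d) PF = 1 (unity)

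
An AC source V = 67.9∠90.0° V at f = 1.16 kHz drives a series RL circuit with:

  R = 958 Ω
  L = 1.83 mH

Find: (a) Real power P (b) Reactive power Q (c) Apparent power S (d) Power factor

Step 1 — Angular frequency: ω = 2π·f = 2π·1160 = 7288 rad/s.
Step 2 — Component impedances:
  R: Z = R = 958 Ω
  L: Z = jωL = j·7288·0.00183 = 0 + j13.34 Ω
Step 3 — Series combination: Z_total = R + L = 958 + j13.34 Ω = 958.1∠0.8° Ω.
Step 4 — Source phasor: V = 67.9∠90.0° V = 0 + j67.9 V.
Step 5 — Current: I = V / Z = 0.0009866 + j0.07086 A = 0.07087∠89.2° A.
Step 6 — Complex power: S = V·I* = 4.812 + j0.06699 VA.
Step 7 — Real power: P = Re(S) = 4.812 W.
Step 8 — Reactive power: Q = Im(S) = 0.06699 VAR.
Step 9 — Apparent power: |S| = 4.812 VA.
Step 10 — Power factor: PF = P/|S| = 0.9999 (lagging).

(a) P = 4.812 W  (b) Q = 0.06699 VAR  (c) S = 4.812 VA  (d) PF = 0.9999 (lagging)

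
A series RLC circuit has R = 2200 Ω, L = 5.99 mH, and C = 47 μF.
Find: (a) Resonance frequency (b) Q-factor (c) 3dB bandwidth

Step 1 — Resonance condition Im(Z)=0 gives ω₀ = 1/√(LC).
Step 2 — ω₀ = 1/√(0.00599·4.7e-05) = 1885 rad/s.
Step 3 — f₀ = ω₀/(2π) = 300 Hz.
Step 4 — Series Q: Q = ω₀L/R = 1885·0.00599/2200 = 0.005131.
Step 5 — 3dB bandwidth: Δω = ω₀/Q = 3.673e+05 rad/s; BW = Δω/(2π) = 5.845e+04 Hz.

(a) f₀ = 300 Hz  (b) Q = 0.005131  (c) BW = 5.845e+04 Hz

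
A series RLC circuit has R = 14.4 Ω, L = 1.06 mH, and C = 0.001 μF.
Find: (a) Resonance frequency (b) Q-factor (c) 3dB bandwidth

Step 1 — Resonance: ω₀ = 1/√(LC) = 1/√(0.00106·1e-09) = 9.713e+05 rad/s.
Step 2 — f₀ = ω₀/(2π) = 1.546e+05 Hz.
Step 3 — Series Q: Q = ω₀L/R = 9.713e+05·0.00106/14.4 = 71.5.
Step 4 — Bandwidth: Δω = ω₀/Q = 1.358e+04 rad/s; BW = Δω/(2π) = 2162 Hz.

(a) f₀ = 1.546e+05 Hz  (b) Q = 71.5  (c) BW = 2162 Hz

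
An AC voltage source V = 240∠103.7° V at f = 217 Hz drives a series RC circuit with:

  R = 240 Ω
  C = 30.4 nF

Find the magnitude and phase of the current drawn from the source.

Step 1 — Angular frequency: ω = 2π·f = 2π·217 = 1363 rad/s.
Step 2 — Component impedances:
  R: Z = R = 240 Ω
  C: Z = 1/(jωC) = -j/(ω·C) = 0 - j2.413e+04 Ω
Step 3 — Series combination: Z_total = R + C = 240 - j2.413e+04 Ω = 2.413e+04∠-89.4° Ω.
Step 4 — Source phasor: V = 240∠103.7° V = -56.84 + j233.2 V.
Step 5 — Ohm's law: I = V / Z_total = (-56.84 + j233.2) / (240 - j2.413e+04) = -0.009687 - j0.00226 A.
Step 6 — Convert to polar: |I| = 0.009947 A, ∠I = -166.9°.

I = 0.009947∠-166.9° A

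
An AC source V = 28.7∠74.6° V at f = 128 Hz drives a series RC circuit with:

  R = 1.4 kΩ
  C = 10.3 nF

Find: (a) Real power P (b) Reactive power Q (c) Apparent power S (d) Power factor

Step 1 — Angular frequency: ω = 2π·f = 2π·128 = 804.2 rad/s.
Step 2 — Component impedances:
  R: Z = R = 1400 Ω
  C: Z = 1/(jωC) = -j/(ω·C) = 0 - j1.207e+05 Ω
Step 3 — Series combination: Z_total = R + C = 1400 - j1.207e+05 Ω = 1.207e+05∠-89.3° Ω.
Step 4 — Source phasor: V = 28.7∠74.6° V = 7.621 + j27.67 V.
Step 5 — Current: I = V / Z = -0.0002284 + j6.578e-05 A = 0.0002377∠163.9° A.
Step 6 — Complex power: S = V·I* = 7.912e-05 - j0.006822 VA.
Step 7 — Real power: P = Re(S) = 7.912e-05 W.
Step 8 — Reactive power: Q = Im(S) = -0.006822 VAR.
Step 9 — Apparent power: |S| = 0.006823 VA.
Step 10 — Power factor: PF = P/|S| = 0.0116 (leading).

(a) P = 7.912e-05 W  (b) Q = -0.006822 VAR  (c) S = 0.006823 VA  (d) PF = 0.0116 (leading)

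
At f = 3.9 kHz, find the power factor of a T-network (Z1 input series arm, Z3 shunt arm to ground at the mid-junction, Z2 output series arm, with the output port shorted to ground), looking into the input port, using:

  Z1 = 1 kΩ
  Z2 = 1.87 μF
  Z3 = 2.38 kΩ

Step 1 — Angular frequency: ω = 2π·f = 2π·3900 = 2.45e+04 rad/s.
Step 2 — Component impedances:
  Z1: Z = R = 1000 Ω
  Z2: Z = 1/(jωC) = -j/(ω·C) = 0 - j21.82 Ω
  Z3: Z = R = 2380 Ω
Step 3 — With the output port shorted to ground, the output series arm Z2 runs from the junction to ground; the shunt arm Z3 also runs from the junction to ground. They appear in parallel: Z3 || Z2 = 0.2001 - j21.82 Ω.
Step 4 — Series with input arm Z1: Z_in = Z1 + (Z3 || Z2) = 1000 - j21.82 Ω = 1000∠-1.2° Ω.
Step 5 — Power factor: PF = cos(φ) = Re(Z)/|Z| = 1000.2/1000.4 = 0.9998.
Step 6 — Type: Im(Z) = -21.82 ⇒ leading (phase φ = -1.2°).

PF = 0.9998 (leading, φ = -1.2°)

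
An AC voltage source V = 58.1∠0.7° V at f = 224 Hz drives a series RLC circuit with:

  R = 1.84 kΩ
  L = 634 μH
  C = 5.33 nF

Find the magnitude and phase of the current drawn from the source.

Step 1 — Angular frequency: ω = 2π·f = 2π·224 = 1407 rad/s.
Step 2 — Component impedances:
  R: Z = R = 1840 Ω
  L: Z = jωL = j·1407·0.000634 = 0 + j0.8923 Ω
  C: Z = 1/(jωC) = -j/(ω·C) = 0 - j1.333e+05 Ω
Step 3 — Series combination: Z_total = R + L + C = 1840 - j1.333e+05 Ω = 1.333e+05∠-89.2° Ω.
Step 4 — Source phasor: V = 58.1∠0.7° V = 58.1 + j0.7098 V.
Step 5 — Ohm's law: I = V / Z_total = (58.1 + j0.7098) / (1840 - j1.333e+05) = 6.907e-07 + j0.0004358 A.
Step 6 — Convert to polar: |I| = 0.0004358 A, ∠I = 89.9°.

I = 0.0004358∠89.9° A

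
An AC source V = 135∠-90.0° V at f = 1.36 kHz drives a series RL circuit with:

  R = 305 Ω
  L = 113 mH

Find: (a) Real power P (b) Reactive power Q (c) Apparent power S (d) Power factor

Step 1 — Angular frequency: ω = 2π·f = 2π·1360 = 8545 rad/s.
Step 2 — Component impedances:
  R: Z = R = 305 Ω
  L: Z = jωL = j·8545·0.113 = 0 + j965.6 Ω
Step 3 — Series combination: Z_total = R + L = 305 + j965.6 Ω = 1013∠72.5° Ω.
Step 4 — Source phasor: V = 135∠-90.0° V = 0 - j135 V.
Step 5 — Current: I = V / Z = -0.1271 - j0.04015 A = 0.1333∠-162.5° A.
Step 6 — Complex power: S = V·I* = 5.421 + j17.16 VA.
Step 7 — Real power: P = Re(S) = 5.421 W.
Step 8 — Reactive power: Q = Im(S) = 17.16 VAR.
Step 9 — Apparent power: |S| = 18 VA.
Step 10 — Power factor: PF = P/|S| = 0.3012 (lagging).

(a) P = 5.421 W  (b) Q = 17.16 VAR  (c) S = 18 VA  (d) PF = 0.3012 (lagging)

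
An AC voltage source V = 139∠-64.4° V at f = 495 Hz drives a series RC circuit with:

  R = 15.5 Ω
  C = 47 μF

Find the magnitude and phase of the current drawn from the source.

Step 1 — Angular frequency: ω = 2π·f = 2π·495 = 3110 rad/s.
Step 2 — Component impedances:
  R: Z = R = 15.5 Ω
  C: Z = 1/(jωC) = -j/(ω·C) = 0 - j6.841 Ω
Step 3 — Series combination: Z_total = R + C = 15.5 - j6.841 Ω = 16.94∠-23.8° Ω.
Step 4 — Source phasor: V = 139∠-64.4° V = 60.06 - j125.4 V.
Step 5 — Ohm's law: I = V / Z_total = (60.06 - j125.4) / (15.5 - j6.841) = 6.231 - j5.338 A.
Step 6 — Convert to polar: |I| = 8.204 A, ∠I = -40.6°.

I = 8.204∠-40.6° A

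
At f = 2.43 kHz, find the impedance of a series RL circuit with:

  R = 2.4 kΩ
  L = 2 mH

Step 1 — Angular frequency: ω = 2π·f = 2π·2430 = 1.527e+04 rad/s.
Step 2 — Component impedances:
  R: Z = R = 2400 Ω
  L: Z = jωL = j·1.527e+04·0.002 = 0 + j30.54 Ω
Step 3 — Series combination: Z_total = R + L = 2400 + j30.54 Ω = 2400∠0.7° Ω.

Z = 2400 + j30.54 Ω = 2400∠0.7° Ω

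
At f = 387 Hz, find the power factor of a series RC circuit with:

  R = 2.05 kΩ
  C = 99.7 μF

Step 1 — Angular frequency: ω = 2π·f = 2π·387 = 2432 rad/s.
Step 2 — Component impedances:
  R: Z = R = 2050 Ω
  C: Z = 1/(jωC) = -j/(ω·C) = 0 - j4.125 Ω
Step 3 — Series combination: Z_total = R + C = 2050 - j4.125 Ω = 2050∠-0.1° Ω.
Step 4 — Power factor: PF = cos(φ) = Re(Z)/|Z| = 2050/2050 = 1.
Step 5 — Type: Im(Z) = -4.125 ⇒ leading (phase φ = -0.1°).

PF = 1 (leading, φ = -0.1°)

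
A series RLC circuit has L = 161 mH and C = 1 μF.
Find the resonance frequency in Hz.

Step 1 — Resonance condition Im(Z)=0 gives ω₀ = 1/√(LC).
Step 2 — ω₀ = 1/√(0.161·1e-06) = 2492 rad/s.
Step 3 — f₀ = ω₀/(2π) = 396.6 Hz.

f₀ = 396.6 Hz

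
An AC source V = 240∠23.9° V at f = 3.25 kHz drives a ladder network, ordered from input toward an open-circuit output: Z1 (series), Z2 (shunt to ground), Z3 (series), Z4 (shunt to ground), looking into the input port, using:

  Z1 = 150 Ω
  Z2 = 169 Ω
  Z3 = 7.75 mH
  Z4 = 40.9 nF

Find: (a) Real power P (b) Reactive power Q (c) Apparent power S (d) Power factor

Step 1 — Angular frequency: ω = 2π·f = 2π·3250 = 2.042e+04 rad/s.
Step 2 — Component impedances:
  Z1: Z = R = 150 Ω
  Z2: Z = R = 169 Ω
  Z3: Z = jωL = j·2.042e+04·0.00775 = 0 + j158.3 Ω
  Z4: Z = 1/(jωC) = -j/(ω·C) = 0 - j1197 Ω
Step 3 — Ladder network (open output): work backward from the far end, alternating series and parallel combinations. Z_in = 314.6 - j26.78 Ω = 315.8∠-4.9° Ω.
Step 4 — Source phasor: V = 240∠23.9° V = 219.4 + j97.23 V.
Step 5 — Current: I = V / Z = 0.6662 + j0.3657 A = 0.76∠28.8° A.
Step 6 — Complex power: S = V·I* = 181.7 - j15.47 VA.
Step 7 — Real power: P = Re(S) = 181.7 W.
Step 8 — Reactive power: Q = Im(S) = -15.47 VAR.
Step 9 — Apparent power: |S| = 182.4 VA.
Step 10 — Power factor: PF = P/|S| = 0.9964 (leading).

(a) P = 181.7 W  (b) Q = -15.47 VAR  (c) S = 182.4 VA  (d) PF = 0.9964 (leading)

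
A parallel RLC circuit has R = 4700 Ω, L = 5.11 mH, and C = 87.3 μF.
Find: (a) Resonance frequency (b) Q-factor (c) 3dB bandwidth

Step 1 — Resonance: ω₀ = 1/√(LC) = 1/√(0.00511·8.73e-05) = 1497 rad/s.
Step 2 — f₀ = ω₀/(2π) = 238.3 Hz.
Step 3 — Parallel Q: Q = R/(ω₀L) = 4700/(1497·0.00511) = 614.3.
Step 4 — Bandwidth: Δω = ω₀/Q = 2.437 rad/s; BW = Δω/(2π) = 0.3879 Hz.

(a) f₀ = 238.3 Hz  (b) Q = 614.3  (c) BW = 0.3879 Hz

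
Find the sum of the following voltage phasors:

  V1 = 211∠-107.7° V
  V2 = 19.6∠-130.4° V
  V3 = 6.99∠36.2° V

Step 1 — Convert each phasor to rectangular form:
  V1 = 211·(cos(-107.7°) + j·sin(-107.7°)) = -64.15 - j201 V
  V2 = 19.6·(cos(-130.4°) + j·sin(-130.4°)) = -12.7 - j14.93 V
  V3 = 6.99·(cos(36.2°) + j·sin(36.2°)) = 5.641 + j4.128 V
Step 2 — Sum components: V_total = -71.21 - j211.8 V.
Step 3 — Convert to polar: |V_total| = 223.5 V, ∠V_total = -108.6°.

V_total = 223.5∠-108.6° V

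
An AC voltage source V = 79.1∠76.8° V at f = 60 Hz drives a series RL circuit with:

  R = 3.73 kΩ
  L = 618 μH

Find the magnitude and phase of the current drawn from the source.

Step 1 — Angular frequency: ω = 2π·f = 2π·60 = 377 rad/s.
Step 2 — Component impedances:
  R: Z = R = 3730 Ω
  L: Z = jωL = j·377·0.000618 = 0 + j0.233 Ω
Step 3 — Series combination: Z_total = R + L = 3730 + j0.233 Ω = 3730∠0.0° Ω.
Step 4 — Source phasor: V = 79.1∠76.8° V = 18.06 + j77.01 V.
Step 5 — Ohm's law: I = V / Z_total = (18.06 + j77.01) / (3730 + j0.233) = 0.004844 + j0.02065 A.
Step 6 — Convert to polar: |I| = 0.02121 A, ∠I = 76.8°.

I = 0.02121∠76.8° A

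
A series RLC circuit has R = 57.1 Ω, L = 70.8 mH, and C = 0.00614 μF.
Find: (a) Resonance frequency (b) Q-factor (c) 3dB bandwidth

Step 1 — Resonance: ω₀ = 1/√(LC) = 1/√(0.0708·6.14e-09) = 4.796e+04 rad/s.
Step 2 — f₀ = ω₀/(2π) = 7633 Hz.
Step 3 — Series Q: Q = ω₀L/R = 4.796e+04·0.0708/57.1 = 59.47.
Step 4 — Bandwidth: Δω = ω₀/Q = 806.5 rad/s; BW = Δω/(2π) = 128.4 Hz.

(a) f₀ = 7633 Hz  (b) Q = 59.47  (c) BW = 128.4 Hz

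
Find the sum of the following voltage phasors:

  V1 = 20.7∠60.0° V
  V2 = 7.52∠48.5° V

Step 1 — Convert each phasor to rectangular form:
  V1 = 20.7·(cos(60.0°) + j·sin(60.0°)) = 10.35 + j17.93 V
  V2 = 7.52·(cos(48.5°) + j·sin(48.5°)) = 4.983 + j5.632 V
Step 2 — Sum components: V_total = 15.33 + j23.56 V.
Step 3 — Convert to polar: |V_total| = 28.11 V, ∠V_total = 56.9°.

V_total = 28.11∠56.9° V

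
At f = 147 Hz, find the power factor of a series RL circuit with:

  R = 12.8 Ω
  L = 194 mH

Step 1 — Angular frequency: ω = 2π·f = 2π·147 = 923.6 rad/s.
Step 2 — Component impedances:
  R: Z = R = 12.8 Ω
  L: Z = jωL = j·923.6·0.194 = 0 + j179.2 Ω
Step 3 — Series combination: Z_total = R + L = 12.8 + j179.2 Ω = 179.6∠85.9° Ω.
Step 4 — Power factor: PF = cos(φ) = Re(Z)/|Z| = 12.8/179.64 = 0.07125.
Step 5 — Type: Im(Z) = 179.2 ⇒ lagging (phase φ = 85.9°).

PF = 0.07125 (lagging, φ = 85.9°)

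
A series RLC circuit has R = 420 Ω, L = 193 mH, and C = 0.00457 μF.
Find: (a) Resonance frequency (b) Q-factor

Step 1 — Resonance condition Im(Z)=0 gives ω₀ = 1/√(LC).
Step 2 — ω₀ = 1/√(0.193·4.57e-09) = 3.367e+04 rad/s.
Step 3 — f₀ = ω₀/(2π) = 5359 Hz.
Step 4 — Series Q: Q = ω₀L/R = 3.367e+04·0.193/420 = 15.47.

(a) f₀ = 5359 Hz  (b) Q = 15.47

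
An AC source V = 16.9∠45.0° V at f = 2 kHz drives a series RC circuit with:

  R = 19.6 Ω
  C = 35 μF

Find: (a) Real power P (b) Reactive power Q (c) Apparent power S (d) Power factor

Step 1 — Angular frequency: ω = 2π·f = 2π·2000 = 1.257e+04 rad/s.
Step 2 — Component impedances:
  R: Z = R = 19.6 Ω
  C: Z = 1/(jωC) = -j/(ω·C) = 0 - j2.274 Ω
Step 3 — Series combination: Z_total = R + C = 19.6 - j2.274 Ω = 19.73∠-6.6° Ω.
Step 4 — Source phasor: V = 16.9∠45.0° V = 11.95 + j11.95 V.
Step 5 — Current: I = V / Z = 0.5318 + j0.6714 A = 0.8565∠51.6° A.
Step 6 — Complex power: S = V·I* = 14.38 - j1.668 VA.
Step 7 — Real power: P = Re(S) = 14.38 W.
Step 8 — Reactive power: Q = Im(S) = -1.668 VAR.
Step 9 — Apparent power: |S| = 14.47 VA.
Step 10 — Power factor: PF = P/|S| = 0.9933 (leading).

(a) P = 14.38 W  (b) Q = -1.668 VAR  (c) S = 14.47 VA  (d) PF = 0.9933 (leading)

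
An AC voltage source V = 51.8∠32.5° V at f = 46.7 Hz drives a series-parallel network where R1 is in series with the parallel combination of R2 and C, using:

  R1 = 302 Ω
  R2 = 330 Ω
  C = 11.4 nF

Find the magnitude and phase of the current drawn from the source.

Step 1 — Angular frequency: ω = 2π·f = 2π·46.7 = 293.4 rad/s.
Step 2 — Component impedances:
  R1: Z = R = 302 Ω
  R2: Z = R = 330 Ω
  C: Z = 1/(jωC) = -j/(ω·C) = 0 - j2.989e+05 Ω
Step 3 — Parallel branch: R2 || C = 1/(1/R2 + 1/C) = 330 - j0.3643 Ω.
Step 4 — Series with R1: Z_total = R1 + (R2 || C) = 632 - j0.3643 Ω = 632∠-0.0° Ω.
Step 5 — Source phasor: V = 51.8∠32.5° V = 43.69 + j27.83 V.
Step 6 — Ohm's law: I = V / Z_total = (43.69 + j27.83) / (632 - j0.3643) = 0.0691 + j0.04408 A.
Step 7 — Convert to polar: |I| = 0.08196 A, ∠I = 32.5°.

I = 0.08196∠32.5° A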